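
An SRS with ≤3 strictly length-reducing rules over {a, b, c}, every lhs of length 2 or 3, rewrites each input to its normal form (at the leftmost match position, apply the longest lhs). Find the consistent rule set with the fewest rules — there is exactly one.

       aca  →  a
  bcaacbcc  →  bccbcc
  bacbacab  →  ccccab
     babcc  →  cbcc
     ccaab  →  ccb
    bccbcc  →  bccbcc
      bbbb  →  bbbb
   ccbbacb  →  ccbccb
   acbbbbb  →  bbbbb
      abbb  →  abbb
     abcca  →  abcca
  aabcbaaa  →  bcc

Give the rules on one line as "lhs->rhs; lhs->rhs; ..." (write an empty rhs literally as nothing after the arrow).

aa->; ac->; ba->c

  | aca => a
  | bcaacbcc => bccbcc
  | bacbacab => ccbacab => ccccab
  | babcc => cbcc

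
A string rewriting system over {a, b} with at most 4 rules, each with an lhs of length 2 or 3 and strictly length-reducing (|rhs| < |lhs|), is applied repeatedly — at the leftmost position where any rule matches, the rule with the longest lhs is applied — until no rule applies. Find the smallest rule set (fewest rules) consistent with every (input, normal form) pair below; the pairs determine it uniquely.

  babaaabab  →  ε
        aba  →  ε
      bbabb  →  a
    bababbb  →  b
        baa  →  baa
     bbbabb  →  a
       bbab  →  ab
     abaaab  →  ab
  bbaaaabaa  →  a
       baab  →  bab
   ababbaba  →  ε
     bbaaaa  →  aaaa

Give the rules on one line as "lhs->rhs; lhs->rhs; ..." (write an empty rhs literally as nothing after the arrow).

aab->ab; aba->; bb->; bbb->

  | babaaabab => baabab => babab => bb => ε
  | aba => ε
  | bbabb => abb => a
  | bababbb => bbbb => b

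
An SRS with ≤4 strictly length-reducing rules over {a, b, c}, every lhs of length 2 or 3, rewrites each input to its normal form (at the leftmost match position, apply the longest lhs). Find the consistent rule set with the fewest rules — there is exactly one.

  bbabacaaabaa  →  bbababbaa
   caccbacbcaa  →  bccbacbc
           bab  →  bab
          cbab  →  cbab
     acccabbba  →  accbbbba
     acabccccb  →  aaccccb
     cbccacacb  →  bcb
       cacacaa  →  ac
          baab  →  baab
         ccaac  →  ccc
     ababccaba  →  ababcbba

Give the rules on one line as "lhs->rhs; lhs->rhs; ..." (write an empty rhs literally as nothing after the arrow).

  | bbabacaaabaa => bbabacabaa => bbababbaa
  | caccbacbcaa => bccbacbcaa => bccbacbc
  | bab
  | cbab

bbc->ac; ca->b; caa->c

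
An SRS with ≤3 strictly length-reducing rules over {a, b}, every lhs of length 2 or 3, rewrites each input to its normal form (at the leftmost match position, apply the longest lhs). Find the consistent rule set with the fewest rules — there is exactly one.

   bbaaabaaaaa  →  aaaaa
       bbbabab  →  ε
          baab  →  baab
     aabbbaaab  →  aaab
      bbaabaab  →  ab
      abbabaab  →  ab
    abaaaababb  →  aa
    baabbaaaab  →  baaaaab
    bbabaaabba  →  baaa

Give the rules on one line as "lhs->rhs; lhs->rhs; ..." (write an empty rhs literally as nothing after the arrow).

  | bbaaabaaaaa => aabaaaaa => aaaaa
  | bbbabab => babab => bb => ε
  | baab
  | aabbbaaab => aabaaab => aaab

aba->; bb->; bba->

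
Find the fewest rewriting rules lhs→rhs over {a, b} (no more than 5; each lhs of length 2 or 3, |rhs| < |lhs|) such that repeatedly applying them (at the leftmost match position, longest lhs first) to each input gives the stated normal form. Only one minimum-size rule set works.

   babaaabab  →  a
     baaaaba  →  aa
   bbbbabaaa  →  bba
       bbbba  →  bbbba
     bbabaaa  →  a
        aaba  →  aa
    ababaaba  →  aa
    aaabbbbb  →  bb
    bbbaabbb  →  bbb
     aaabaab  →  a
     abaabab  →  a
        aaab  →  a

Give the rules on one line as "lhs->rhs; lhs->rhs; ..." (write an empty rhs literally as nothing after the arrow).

aaa->aa; aab->a; abb->; baa->a

  | babaaabab => baaabab => aabab => aab => a
  | baaaaba => aaaba => aaba => aa
  | bbbbabaaa => bbbbaaa => bbbaa => bba
  | bbbba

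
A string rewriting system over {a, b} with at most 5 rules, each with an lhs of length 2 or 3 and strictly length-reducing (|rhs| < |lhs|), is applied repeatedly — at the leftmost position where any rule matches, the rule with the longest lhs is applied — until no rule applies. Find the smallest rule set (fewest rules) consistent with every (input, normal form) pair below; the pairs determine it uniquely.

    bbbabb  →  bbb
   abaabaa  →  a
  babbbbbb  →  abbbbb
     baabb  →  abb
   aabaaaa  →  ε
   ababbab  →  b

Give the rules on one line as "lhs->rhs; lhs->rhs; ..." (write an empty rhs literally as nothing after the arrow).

aa->b; ba->; bab->a; bba->

  | bbbabb => bbb
  | abaabaa => aabaa => bbaa => a
  | babbbbbb => abbbbb
  | baabb => abb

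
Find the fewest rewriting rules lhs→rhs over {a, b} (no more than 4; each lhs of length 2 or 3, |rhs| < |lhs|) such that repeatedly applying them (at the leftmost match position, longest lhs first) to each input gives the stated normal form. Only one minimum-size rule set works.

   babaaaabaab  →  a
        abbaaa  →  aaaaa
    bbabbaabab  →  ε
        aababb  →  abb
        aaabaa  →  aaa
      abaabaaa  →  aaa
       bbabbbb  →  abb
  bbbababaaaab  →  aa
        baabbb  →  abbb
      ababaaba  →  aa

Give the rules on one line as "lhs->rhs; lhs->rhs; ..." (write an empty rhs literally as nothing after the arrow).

aab->ba; ba->; bab->a; bba->aa

  | babaaaabaab => aaaaabaab => aaabaaab => abaaaab => aaaab => aaba => baa => a
  | abbaaa => aaaaa
  | bbabbaabab => aabbaabab => babaabab => aaabab => abaab => aab => ba => ε
  | aababb => baabb => abb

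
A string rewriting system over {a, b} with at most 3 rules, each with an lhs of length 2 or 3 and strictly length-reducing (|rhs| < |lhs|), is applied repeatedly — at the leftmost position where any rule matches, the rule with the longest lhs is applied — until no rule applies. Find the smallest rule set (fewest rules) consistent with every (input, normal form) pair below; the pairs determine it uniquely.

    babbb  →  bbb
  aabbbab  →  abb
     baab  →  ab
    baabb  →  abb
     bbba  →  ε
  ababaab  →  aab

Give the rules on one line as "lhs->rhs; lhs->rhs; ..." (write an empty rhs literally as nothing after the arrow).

  | babbb => bbb
  | aabbbab => aabab => abb
  | baab => ab
  | baabb => abb

aba->b; ba->; bba->a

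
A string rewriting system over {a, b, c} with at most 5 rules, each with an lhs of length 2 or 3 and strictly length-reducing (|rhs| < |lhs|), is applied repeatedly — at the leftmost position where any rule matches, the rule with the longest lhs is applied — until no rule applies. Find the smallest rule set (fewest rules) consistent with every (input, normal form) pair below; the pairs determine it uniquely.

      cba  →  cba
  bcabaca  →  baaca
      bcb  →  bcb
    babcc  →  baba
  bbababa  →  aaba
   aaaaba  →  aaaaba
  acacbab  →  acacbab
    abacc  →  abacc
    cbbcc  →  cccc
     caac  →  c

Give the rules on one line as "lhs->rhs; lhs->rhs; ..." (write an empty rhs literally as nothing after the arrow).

  | cba
  | bcabaca => baaca
  | bcb
  | babcc => baba

bb->c; bcc->ba; caa->; cab->a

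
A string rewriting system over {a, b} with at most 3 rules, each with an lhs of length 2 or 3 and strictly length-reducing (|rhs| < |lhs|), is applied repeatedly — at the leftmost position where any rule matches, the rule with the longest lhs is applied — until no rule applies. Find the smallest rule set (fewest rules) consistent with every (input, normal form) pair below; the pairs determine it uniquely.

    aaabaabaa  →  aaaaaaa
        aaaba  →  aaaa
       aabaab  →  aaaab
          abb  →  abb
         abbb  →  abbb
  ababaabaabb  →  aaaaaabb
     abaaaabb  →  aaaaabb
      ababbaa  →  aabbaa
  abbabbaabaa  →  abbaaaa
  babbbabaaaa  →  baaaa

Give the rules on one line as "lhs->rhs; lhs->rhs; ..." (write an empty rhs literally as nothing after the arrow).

  | aaabaabaa => aaaaabaa => aaaaaaa
  | aaaba => aaaa
  | aabaab => aaaab
  | abb

aba->aa; bab->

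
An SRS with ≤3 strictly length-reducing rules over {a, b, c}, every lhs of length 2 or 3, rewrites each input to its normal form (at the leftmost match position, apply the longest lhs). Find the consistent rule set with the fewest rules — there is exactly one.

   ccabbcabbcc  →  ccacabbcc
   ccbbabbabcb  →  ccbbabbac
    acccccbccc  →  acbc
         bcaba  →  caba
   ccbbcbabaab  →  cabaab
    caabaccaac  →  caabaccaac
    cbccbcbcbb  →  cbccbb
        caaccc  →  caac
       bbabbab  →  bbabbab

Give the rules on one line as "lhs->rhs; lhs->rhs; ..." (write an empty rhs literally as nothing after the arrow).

bca->ca; bcb->c; ccc->c

  | ccabbcabbcc => ccabcabbcc => ccacabbcc
  | ccbbabbabcb => ccbbabbac
  | acccccbccc => acccbccc => acbccc => acbc
  | bcaba => caba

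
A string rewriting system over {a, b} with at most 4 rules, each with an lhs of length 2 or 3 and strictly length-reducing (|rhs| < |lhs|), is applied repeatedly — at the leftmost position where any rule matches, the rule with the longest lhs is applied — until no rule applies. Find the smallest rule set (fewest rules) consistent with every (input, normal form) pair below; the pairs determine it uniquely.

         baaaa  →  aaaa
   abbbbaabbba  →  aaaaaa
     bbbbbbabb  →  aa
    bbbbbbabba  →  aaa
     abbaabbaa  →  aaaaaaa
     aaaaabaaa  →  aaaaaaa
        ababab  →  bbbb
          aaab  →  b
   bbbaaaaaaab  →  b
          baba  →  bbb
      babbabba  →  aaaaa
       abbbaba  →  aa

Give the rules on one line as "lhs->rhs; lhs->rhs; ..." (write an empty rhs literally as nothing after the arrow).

ab->b; aba->bb; abb->aa; baa->aa

  | baaaa => aaaa
  | abbbbaabbba => aabbaabbba => aaaaabbba => aaaaaaba => aaaaabb => aaaaaa
  | bbbbbbabb => bbbbbbaa => bbbbbaa => bbbbaa => bbbaa => bbaa => baa => aa
  | bbbbbbabba => bbbbbbaaa => bbbbbaaa => bbbbaaa => bbbaaa => bbaaa => baaa => aaa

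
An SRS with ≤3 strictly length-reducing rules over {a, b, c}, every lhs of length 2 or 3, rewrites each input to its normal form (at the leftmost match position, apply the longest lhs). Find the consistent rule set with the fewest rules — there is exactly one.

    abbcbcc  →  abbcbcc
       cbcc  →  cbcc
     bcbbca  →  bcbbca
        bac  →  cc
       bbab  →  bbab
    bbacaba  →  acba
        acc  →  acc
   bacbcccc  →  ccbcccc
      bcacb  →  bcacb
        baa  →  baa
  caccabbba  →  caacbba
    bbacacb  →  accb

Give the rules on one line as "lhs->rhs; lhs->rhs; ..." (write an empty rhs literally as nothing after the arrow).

bac->cc; bbb->ac; cca->bb

  | abbcbcc
  | cbcc
  | bcbbca
  | bac => cc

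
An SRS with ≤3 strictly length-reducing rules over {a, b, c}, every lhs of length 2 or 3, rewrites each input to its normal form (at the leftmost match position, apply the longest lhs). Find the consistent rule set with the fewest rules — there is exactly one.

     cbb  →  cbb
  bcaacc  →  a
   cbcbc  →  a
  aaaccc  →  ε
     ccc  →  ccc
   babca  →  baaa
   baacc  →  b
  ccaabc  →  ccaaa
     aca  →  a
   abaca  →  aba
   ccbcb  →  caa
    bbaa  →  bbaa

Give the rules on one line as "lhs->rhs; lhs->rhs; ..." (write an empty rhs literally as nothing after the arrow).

  | cbb
  | bcaacc => aaacc => aac => a
  | cbcbc => cabc => aac => a
  | aaaccc => aacc => ac => ε

ac->; bc->a; cab->aa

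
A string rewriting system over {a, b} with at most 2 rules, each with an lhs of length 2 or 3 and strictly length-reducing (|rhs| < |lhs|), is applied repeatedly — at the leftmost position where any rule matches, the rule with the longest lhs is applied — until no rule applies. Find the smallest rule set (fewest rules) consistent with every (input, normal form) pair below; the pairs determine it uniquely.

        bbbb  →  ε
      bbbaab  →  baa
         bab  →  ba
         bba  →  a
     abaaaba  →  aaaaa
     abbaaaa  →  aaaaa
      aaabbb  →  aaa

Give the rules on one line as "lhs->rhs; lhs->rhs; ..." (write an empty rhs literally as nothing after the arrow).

ab->a; bb->

  | bbbb => bb => ε
  | bbbaab => baab => baa
  | bab => ba
  | bba => a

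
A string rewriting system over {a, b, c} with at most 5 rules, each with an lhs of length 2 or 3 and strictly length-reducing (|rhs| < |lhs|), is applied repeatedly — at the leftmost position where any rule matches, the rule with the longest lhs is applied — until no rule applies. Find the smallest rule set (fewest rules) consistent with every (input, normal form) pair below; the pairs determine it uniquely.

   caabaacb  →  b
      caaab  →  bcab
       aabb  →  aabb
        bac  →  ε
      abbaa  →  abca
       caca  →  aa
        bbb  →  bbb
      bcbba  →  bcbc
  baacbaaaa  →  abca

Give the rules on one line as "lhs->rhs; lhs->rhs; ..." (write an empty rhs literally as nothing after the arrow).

  | caabaacb => bcbaacb => bccacb => bacb => ccb => b
  | caaab => bcab
  | aabb
  | bac => cc => ε

ba->c; caa->bc; cac->a; cc->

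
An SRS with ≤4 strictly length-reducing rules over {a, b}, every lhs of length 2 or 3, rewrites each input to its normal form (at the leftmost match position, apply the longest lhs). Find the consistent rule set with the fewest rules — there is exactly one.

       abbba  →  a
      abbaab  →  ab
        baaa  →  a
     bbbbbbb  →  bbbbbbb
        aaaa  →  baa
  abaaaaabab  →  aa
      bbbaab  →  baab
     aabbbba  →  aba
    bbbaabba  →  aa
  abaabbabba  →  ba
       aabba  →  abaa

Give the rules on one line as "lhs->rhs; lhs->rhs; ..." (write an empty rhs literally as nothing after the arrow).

aaa->ba; abb->ba; bab->; bba->a

  | abbba => baba => a
  | abbaab => baaab => bbab => ab
  | baaa => bba => a
  | bbbbbbb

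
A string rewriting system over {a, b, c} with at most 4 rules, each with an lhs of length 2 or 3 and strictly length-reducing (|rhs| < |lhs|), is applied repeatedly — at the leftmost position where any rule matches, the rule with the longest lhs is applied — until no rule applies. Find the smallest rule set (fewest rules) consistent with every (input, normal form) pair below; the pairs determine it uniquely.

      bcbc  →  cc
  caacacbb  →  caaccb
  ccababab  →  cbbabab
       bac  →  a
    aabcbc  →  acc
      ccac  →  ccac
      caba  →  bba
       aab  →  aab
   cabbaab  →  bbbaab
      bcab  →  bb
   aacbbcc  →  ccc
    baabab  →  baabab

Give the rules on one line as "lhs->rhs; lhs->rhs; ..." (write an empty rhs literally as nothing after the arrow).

  | bcbc => cbc => cc
  | caacacbb => caaccb
  | ccababab => cbbabab
  | bac => a

acb->c; bac->a; bc->c; cab->bb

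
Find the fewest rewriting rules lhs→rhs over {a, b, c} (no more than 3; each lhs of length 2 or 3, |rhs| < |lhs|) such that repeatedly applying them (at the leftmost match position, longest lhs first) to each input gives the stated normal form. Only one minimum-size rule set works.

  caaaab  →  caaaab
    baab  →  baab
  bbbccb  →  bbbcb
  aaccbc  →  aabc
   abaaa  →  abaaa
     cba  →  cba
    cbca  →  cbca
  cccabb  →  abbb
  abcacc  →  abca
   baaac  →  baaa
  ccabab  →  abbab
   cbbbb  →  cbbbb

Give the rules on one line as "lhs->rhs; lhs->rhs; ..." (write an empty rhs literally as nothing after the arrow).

ac->a; cc->c; cca->ab

  | caaaab
  | baab
  | bbbccb => bbbcb
  | aaccbc => aacbc => aabc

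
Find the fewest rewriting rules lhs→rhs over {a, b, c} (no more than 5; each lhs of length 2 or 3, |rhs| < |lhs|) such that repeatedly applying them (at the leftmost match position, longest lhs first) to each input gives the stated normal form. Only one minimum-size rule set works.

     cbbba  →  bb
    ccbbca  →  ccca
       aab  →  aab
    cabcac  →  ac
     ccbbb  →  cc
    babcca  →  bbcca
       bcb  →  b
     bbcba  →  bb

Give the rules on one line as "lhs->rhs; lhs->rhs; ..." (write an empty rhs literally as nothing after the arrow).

abc->b; ba->b; cb->; ccb->cc

  | cbbba => bba => bb
  | ccbbca => ccbca => ccca
  | aab
  | cabcac => cbac => ac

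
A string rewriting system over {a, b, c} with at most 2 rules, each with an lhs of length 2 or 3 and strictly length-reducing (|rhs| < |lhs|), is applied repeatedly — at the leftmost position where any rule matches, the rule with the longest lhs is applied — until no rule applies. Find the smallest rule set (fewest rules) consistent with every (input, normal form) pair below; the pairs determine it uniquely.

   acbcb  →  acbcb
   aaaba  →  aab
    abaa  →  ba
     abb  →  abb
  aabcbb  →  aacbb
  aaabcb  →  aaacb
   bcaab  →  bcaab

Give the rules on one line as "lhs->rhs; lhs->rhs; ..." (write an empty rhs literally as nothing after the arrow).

aba->b; abc->ac

  | acbcb
  | aaaba => aab
  | abaa => ba
  | abb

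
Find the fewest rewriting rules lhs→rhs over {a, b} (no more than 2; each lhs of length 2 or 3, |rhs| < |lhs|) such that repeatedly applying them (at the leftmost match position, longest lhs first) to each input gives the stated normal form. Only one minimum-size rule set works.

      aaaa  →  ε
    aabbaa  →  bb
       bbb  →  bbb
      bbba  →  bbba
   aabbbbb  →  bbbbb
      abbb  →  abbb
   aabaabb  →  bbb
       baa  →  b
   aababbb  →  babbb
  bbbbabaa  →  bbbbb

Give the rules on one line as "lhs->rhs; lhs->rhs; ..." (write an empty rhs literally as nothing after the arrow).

aa->; aba->ba

  | aaaa => aa => ε
  | aabbaa => bbaa => bb
  | bbb
  | bbba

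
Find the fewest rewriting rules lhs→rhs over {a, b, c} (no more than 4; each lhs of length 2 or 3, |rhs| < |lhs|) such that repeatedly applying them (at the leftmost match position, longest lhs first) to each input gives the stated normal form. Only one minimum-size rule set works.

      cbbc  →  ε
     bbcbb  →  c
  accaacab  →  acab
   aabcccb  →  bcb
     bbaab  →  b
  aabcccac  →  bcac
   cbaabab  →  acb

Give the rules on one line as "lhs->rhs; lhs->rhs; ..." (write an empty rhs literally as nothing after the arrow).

  | cbbc => cc => ε
  | bbcbb => cbb => c
  | accaacab => aaacab => acab
  | aabcccb => bcccb => bcb

aa->; ba->c; bb->; cc->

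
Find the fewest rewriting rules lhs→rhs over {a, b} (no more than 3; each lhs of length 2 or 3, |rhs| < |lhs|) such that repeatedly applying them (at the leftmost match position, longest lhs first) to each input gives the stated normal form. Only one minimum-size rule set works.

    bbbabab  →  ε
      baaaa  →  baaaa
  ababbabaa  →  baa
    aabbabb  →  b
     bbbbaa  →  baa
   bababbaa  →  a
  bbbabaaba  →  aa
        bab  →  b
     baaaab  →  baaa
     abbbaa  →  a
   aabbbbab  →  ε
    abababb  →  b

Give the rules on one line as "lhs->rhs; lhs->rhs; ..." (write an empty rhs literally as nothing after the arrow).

  | bbbabab => ababab => abab => ab => ε
  | baaaa
  | ababbabaa => abbabaa => babaa => baa
  | aabbabb => ababb => abb => b

ab->; bb->a; bba->bb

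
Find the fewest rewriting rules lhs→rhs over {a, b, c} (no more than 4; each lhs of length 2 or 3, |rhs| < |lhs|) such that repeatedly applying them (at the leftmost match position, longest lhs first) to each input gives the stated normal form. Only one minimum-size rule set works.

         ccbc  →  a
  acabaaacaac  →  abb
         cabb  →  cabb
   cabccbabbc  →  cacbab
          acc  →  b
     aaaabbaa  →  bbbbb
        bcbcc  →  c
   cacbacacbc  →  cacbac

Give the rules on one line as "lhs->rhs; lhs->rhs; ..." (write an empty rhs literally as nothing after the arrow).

aa->b; aca->a; bc->; cc->a

  | ccbc => abc => a
  | acabaaacaac => abaaacaac => abbacaac => abbaac => abbbc => abb
  | cabb
  | cabccbabbc => cacbabbc => cacbab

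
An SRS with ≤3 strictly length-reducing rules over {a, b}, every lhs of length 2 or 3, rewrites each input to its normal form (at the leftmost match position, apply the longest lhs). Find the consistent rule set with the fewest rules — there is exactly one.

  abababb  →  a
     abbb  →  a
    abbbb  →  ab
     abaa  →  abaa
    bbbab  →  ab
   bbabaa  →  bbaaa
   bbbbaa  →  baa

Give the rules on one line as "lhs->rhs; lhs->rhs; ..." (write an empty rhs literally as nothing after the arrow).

aab->b; bab->ba; bbb->

  | abababb => abaabb => abbb => a
  | abbb => a
  | abbbb => ab
  | abaa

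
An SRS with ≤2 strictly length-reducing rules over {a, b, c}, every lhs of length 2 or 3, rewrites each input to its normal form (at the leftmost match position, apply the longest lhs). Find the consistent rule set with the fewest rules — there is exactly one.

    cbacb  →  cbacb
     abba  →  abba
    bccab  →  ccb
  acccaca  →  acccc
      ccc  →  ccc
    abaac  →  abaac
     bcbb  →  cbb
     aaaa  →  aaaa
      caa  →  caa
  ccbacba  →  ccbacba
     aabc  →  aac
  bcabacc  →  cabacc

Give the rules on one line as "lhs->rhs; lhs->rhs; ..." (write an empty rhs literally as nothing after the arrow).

  | cbacb
  | abba
  | bccab => ccab => ccb
  | acccaca => acccca => acccc

bc->c; cca->cc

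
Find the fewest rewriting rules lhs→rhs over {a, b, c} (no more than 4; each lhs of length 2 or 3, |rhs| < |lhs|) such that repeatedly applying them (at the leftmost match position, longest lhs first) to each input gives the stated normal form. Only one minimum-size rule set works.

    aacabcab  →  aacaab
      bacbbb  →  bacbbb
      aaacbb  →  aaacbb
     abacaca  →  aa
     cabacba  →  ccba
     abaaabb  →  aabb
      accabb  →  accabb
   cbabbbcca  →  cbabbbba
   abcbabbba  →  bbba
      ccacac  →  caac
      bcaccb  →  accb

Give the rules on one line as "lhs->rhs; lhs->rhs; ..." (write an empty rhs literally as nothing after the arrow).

aba->; bc->; bcc->bb; cac->a

  | aacabcab => aacaab
  | bacbbb
  | aaacbb
  | abacaca => caca => aa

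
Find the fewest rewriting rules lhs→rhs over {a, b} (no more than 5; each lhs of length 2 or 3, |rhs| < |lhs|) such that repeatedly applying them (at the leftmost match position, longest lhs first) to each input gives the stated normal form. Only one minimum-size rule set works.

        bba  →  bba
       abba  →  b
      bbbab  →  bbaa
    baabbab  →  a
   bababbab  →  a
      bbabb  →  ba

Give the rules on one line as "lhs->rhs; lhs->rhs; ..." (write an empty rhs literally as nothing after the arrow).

ab->; aba->b; abb->ab; bab->aa

  | bba
  | abba => aba => b
  | bbbab => bbaa
  | baabbab => baabab => babb => aab => a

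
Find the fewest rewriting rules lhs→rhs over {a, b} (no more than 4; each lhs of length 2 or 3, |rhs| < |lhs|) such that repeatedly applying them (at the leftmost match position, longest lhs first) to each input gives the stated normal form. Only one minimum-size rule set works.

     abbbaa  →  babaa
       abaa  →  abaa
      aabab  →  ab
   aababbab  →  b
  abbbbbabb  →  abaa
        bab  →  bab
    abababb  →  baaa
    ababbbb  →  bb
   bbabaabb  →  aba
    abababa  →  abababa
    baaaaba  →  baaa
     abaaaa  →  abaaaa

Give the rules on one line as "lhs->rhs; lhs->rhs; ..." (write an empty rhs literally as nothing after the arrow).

  | abbbaa => babaa
  | abaa
  | aabab => ab
  | aababbab => abbab => baab => b

aab->; abb->ba; bbb->ab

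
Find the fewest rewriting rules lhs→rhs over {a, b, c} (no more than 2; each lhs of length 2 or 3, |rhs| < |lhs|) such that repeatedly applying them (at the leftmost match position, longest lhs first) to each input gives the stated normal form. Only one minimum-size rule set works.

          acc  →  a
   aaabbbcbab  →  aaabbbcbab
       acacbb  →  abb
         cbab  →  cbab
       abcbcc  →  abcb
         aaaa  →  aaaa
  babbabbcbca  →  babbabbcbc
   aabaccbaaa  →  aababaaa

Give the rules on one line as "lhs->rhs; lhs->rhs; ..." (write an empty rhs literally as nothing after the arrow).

  | acc => a
  | aaabbbcbab
  | acacbb => accbb => abb
  | cbab

ca->c; cc->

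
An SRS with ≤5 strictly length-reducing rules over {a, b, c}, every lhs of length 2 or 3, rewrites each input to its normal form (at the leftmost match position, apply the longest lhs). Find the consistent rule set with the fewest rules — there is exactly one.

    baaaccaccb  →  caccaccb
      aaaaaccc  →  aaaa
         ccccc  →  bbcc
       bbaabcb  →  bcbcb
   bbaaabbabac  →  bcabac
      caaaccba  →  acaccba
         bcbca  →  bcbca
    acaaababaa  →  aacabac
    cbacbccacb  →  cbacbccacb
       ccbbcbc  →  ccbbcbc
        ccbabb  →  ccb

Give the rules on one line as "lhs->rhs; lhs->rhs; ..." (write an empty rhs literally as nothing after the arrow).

  | baaaccaccb => caccaccb
  | aaaaaccc => aaaaabb => aaaa
  | ccccc => bbcc
  | bbaabcb => bcbcb

abb->; baa->c; caa->ac; ccc->bb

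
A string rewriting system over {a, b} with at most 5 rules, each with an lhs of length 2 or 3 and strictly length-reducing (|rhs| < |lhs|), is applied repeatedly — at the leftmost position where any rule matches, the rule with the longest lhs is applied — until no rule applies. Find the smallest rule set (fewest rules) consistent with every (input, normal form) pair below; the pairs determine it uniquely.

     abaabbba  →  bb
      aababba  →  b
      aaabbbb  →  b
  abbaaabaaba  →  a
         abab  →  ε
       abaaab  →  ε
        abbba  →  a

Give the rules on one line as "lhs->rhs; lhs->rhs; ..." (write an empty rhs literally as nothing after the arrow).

  | abaabbba => baabbba => babbba => bba => bb
  | aababba => ababba => babba => ba => b
  | aaabbbb => aabbbb => abbbb => bbbb => b
  | abbaaabaaba => bbaaabaaba => bbaabaaba => bbabaaba => baaba => baba => a

ab->b; ba->b; bab->; bbb->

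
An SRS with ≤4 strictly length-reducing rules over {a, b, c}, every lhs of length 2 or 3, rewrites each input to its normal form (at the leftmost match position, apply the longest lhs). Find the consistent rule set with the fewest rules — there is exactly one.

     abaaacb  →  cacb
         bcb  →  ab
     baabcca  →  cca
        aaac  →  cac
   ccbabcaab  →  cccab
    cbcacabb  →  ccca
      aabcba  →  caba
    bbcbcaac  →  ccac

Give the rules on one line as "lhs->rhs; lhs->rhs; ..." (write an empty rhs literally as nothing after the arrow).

aa->c; bb->; bc->a

  | abaaacb => abcacb => aaacb => cacb
  | bcb => ab
  | baabcca => bcbcca => abcca => aaca => cca
  | aaac => cac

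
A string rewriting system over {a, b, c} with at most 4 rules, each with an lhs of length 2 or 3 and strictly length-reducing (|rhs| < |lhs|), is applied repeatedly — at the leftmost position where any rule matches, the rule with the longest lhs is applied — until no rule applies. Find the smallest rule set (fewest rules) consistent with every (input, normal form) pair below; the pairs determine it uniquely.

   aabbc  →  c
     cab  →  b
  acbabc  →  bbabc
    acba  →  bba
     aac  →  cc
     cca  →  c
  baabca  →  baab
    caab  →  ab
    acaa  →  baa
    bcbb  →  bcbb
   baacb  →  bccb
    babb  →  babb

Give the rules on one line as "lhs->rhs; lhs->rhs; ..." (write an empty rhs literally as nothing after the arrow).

aac->cc; ac->b; bbc->ca; ca->

  | aabbc => aaca => cca => c
  | cab => b
  | acbabc => bbabc
  | acba => bba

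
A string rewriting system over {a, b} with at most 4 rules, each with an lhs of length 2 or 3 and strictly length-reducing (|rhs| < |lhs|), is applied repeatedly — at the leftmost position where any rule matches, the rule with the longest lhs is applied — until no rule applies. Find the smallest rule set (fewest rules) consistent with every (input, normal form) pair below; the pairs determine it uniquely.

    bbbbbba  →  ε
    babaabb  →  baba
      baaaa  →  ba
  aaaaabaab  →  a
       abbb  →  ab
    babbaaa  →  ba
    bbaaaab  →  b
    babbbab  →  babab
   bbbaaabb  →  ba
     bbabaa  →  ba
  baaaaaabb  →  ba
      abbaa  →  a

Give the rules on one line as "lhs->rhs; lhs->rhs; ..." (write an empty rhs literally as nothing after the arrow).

  | bbbbbba => bbbba => bba => bb => ε
  | babaabb => babaab => babaa => baba
  | baaaa => baaa => baa => ba
  | aaaaabaab => aaaabaab => aaabaab => aabaab => aaaab => aaab => aab => aa => a

aa->a; aab->aa; bb->; bba->bb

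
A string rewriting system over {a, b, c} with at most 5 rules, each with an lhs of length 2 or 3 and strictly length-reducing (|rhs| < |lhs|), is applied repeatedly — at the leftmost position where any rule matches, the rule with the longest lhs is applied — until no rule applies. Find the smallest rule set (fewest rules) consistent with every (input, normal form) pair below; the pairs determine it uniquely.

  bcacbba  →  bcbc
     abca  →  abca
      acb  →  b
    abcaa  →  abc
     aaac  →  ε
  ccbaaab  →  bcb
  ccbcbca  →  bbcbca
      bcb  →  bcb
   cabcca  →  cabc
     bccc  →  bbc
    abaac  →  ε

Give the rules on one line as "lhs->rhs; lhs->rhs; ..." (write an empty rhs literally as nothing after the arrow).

  | bcacbba => bcbba => bcbc
  | abca
  | acb => b
  | abcaa => abc

aa->; ac->; ba->c; cc->b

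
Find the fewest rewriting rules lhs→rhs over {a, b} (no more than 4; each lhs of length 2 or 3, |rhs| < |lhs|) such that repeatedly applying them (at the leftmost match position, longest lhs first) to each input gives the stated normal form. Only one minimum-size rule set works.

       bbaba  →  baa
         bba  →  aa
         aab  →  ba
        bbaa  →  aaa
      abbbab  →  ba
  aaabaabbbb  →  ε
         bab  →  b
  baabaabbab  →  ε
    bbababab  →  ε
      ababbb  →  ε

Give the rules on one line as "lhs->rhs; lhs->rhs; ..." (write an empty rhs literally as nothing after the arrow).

aab->ba; ab->; aba->; bb->a

  | bbaba => aaba => baa
  | bba => aa
  | aab => ba
  | bbaa => aaa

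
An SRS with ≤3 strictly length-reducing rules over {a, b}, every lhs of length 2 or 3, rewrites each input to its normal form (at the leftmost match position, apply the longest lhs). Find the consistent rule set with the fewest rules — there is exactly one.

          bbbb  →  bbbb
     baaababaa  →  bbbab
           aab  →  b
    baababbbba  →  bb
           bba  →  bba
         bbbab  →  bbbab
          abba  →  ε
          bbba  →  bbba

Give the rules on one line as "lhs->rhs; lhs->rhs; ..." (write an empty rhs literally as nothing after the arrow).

  | bbbb
  | baaababaa => bbbabaa => bbbab
  | aab => b
  | baababbbba => bbabbbba => bbabba => bbaa => bb

aa->; aaa->b; abb->a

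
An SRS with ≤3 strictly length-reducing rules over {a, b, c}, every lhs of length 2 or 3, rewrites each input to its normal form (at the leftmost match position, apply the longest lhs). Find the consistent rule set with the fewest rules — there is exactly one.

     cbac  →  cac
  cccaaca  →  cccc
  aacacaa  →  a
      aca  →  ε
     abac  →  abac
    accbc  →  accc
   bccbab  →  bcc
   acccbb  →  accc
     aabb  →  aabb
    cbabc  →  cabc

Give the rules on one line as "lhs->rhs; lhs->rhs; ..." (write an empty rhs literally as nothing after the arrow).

  | cbac => cac
  | cccaaca => cccaca => cccca => cccc
  | aacacaa => acaa => a
  | aca => ε

aca->; cb->c; cca->cc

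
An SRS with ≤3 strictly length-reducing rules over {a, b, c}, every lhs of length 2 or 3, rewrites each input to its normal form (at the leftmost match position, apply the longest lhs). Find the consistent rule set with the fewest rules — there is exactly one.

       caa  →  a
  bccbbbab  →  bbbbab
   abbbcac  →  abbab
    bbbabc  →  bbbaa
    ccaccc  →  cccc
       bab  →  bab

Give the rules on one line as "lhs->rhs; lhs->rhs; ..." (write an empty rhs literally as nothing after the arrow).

  | caa => a
  | bccbbbab => acbbbab => bbbbab
  | abbbcac => abbaac => abbab
  | bbbabc => bbbaa

ac->b; bc->a; ca->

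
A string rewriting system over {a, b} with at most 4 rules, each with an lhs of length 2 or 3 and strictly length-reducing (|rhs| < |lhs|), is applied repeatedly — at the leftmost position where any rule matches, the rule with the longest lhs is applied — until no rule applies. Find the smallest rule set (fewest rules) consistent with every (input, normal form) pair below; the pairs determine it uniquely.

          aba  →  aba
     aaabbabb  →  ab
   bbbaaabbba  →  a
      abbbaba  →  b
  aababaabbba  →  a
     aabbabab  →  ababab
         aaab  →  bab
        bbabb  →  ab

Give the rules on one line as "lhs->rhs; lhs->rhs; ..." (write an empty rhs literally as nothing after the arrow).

aa->b; aab->a; bb->a

  | aba
  | aaabbabb => babbabb => baaabb => bbabb => aabb => ab
  | bbbaaabbba => abaaabbba => abbabbba => aaabbba => babbba => baaba => baa => bb => a
  | abbbaba => aababa => aaba => aa => b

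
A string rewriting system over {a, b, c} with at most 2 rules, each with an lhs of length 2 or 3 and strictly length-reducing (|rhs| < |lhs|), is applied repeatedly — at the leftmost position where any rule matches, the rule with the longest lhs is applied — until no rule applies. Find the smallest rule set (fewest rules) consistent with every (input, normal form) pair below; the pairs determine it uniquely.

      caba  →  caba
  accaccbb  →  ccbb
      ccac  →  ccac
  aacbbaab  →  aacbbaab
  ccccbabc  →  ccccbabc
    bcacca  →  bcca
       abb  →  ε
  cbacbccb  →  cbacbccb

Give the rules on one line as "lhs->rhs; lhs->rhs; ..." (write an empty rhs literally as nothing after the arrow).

  | caba
  | accaccbb => caccbb => ccbb
  | ccac
  | aacbbaab

abb->; acc->c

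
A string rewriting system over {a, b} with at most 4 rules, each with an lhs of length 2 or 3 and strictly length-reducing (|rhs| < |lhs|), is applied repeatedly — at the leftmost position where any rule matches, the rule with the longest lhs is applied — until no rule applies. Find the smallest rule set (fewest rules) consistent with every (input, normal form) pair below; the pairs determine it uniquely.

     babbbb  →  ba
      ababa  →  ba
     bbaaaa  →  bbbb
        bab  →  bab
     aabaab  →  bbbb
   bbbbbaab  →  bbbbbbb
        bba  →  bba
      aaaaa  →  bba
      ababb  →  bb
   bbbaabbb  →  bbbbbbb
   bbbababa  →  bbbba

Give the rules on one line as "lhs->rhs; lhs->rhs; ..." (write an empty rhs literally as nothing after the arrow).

aa->b; aba->; abb->a

  | babbbb => babb => ba
  | ababa => ba
  | bbaaaa => bbbaa => bbbb
  | bab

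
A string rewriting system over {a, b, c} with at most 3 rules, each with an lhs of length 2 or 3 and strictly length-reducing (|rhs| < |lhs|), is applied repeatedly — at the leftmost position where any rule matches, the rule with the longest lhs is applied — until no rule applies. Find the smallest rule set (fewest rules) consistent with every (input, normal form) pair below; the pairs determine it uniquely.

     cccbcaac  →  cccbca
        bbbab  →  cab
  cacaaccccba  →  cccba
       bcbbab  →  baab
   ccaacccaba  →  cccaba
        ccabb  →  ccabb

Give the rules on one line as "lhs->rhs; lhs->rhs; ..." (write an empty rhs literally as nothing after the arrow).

ac->; bbb->c; cbb->a

  | cccbcaac => cccbca
  | bbbab => cab
  | cacaaccccba => caaccccba => cacccba => cccba
  | bcbbab => baab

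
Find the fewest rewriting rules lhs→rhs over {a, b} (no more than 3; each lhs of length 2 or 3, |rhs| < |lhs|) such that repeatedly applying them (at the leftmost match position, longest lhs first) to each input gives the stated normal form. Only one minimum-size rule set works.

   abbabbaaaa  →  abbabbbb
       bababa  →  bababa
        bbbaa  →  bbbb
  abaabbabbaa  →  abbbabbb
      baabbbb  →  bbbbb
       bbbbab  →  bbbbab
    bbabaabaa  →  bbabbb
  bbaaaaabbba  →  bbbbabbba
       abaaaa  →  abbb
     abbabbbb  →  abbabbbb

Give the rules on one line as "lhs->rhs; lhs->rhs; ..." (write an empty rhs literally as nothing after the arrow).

aa->b; aab->b

  | abbabbaaaa => abbabbbaa => abbabbbb
  | bababa
  | bbbaa => bbbb
  | abaabbabbaa => abbbabbaa => abbbabbb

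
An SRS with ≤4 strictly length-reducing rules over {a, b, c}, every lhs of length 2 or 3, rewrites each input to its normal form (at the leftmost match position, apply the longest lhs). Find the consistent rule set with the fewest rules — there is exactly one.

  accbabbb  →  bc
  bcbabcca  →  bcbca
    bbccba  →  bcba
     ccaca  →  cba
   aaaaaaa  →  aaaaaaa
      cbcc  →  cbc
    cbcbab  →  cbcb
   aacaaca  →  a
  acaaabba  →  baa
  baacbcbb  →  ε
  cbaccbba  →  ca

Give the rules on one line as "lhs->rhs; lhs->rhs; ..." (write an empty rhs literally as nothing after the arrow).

  | accbabbb => bcbabbb => bcbbb => bcab => bc
  | bcbabcca => bcbcca => bcbca
  | bbccba => accba => bcba
  | ccaca => caca => cba

ab->; ac->b; bb->a; cc->c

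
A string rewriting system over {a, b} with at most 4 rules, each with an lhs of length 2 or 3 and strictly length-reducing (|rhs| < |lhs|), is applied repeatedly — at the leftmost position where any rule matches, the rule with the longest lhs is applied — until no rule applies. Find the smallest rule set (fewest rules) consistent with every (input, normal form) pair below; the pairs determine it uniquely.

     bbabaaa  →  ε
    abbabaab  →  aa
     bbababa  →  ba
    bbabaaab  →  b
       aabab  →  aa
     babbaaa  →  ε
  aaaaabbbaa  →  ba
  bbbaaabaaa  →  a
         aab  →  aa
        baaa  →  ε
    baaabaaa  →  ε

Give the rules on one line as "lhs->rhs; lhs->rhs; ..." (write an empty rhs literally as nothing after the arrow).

aaa->ba; ab->a; aba->a; bba->

  | bbabaaa => baaa => bba => ε
  | abbabaab => ababaab => abaab => aab => aa
  | bbababa => baba => ba
  | bbabaaab => baaab => bbab => b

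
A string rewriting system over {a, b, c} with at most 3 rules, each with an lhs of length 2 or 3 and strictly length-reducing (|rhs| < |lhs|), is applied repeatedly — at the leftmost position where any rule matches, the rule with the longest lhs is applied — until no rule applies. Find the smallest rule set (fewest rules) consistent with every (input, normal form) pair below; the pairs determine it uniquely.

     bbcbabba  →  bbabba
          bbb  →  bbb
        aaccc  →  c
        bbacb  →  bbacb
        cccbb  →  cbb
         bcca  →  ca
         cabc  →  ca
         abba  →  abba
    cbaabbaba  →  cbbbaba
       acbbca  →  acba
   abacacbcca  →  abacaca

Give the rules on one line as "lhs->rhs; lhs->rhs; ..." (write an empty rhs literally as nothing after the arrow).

aa->; bc->; cc->c

  | bbcbabba => bbabba
  | bbb
  | aaccc => ccc => cc => c
  | bbacb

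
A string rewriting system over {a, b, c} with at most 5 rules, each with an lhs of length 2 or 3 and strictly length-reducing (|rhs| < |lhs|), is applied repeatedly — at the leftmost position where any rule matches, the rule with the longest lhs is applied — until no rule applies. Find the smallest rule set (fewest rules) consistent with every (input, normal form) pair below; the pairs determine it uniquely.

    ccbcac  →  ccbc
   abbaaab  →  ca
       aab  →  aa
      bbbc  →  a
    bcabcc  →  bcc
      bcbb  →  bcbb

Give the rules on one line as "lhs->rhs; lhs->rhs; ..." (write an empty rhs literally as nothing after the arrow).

  | ccbcac => ccbc
  | abbaaab => abaaab => aaaab => cab => ca
  | aab => aa
  | bbbc => aac => a

aaa->c; ab->a; ac->; bbb->aa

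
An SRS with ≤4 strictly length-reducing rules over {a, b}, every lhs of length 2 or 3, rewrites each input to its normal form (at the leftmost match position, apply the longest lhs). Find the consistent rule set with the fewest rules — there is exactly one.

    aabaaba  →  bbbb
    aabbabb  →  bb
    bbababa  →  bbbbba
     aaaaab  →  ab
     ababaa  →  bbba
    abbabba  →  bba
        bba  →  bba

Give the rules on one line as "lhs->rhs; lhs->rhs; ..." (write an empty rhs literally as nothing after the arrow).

aa->a; aba->bb; abb->b

  | aabaaba => abaaba => bbaba => bbbb
  | aabbabb => abbabb => babb => bb
  | bbababa => bbbbba
  | aaaaab => aaaab => aaab => aab => ab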